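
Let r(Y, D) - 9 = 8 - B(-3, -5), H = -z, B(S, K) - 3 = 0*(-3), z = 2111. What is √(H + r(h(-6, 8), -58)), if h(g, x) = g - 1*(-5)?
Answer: 3*I*√233 ≈ 45.793*I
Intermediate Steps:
h(g, x) = 5 + g (h(g, x) = g + 5 = 5 + g)
B(S, K) = 3 (B(S, K) = 3 + 0*(-3) = 3 + 0 = 3)
H = -2111 (H = -1*2111 = -2111)
r(Y, D) = 14 (r(Y, D) = 9 + (8 - 1*3) = 9 + (8 - 3) = 9 + 5 = 14)
√(H + r(h(-6, 8), -58)) = √(-2111 + 14) = √(-2097) = 3*I*√233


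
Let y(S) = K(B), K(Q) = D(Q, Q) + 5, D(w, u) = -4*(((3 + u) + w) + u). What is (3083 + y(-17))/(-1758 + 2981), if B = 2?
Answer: 3052/1223 ≈ 2.4955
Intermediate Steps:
D(w, u) = -12 - 8*u - 4*w (D(w, u) = -4*((3 + u + w) + u) = -4*(3 + w + 2*u) = -12 - 8*u - 4*w)
K(Q) = -7 - 12*Q (K(Q) = (-12 - 8*Q - 4*Q) + 5 = (-12 - 12*Q) + 5 = -7 - 12*Q)
y(S) = -31 (y(S) = -7 - 12*2 = -7 - 24 = -31)
(3083 + y(-17))/(-1758 + 2981) = (3083 - 31)/(-1758 + 2981) = 3052/1223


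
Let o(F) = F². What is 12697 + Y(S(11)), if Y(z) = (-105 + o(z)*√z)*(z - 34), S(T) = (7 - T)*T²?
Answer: 67087 - 2669581376*I ≈ 67087.0 - 2.6696e+9*I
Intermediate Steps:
S(T) = T²*(7 - T)
Y(z) = (-105 + z^(5/2))*(-34 + z) (Y(z) = (-105 + z²*√z)*(z - 34) = (-105 + z^(5/2))*(-34 + z))
12697 + Y(S(11)) = 12697 + (3570 + (11²*(7 - 1*11))^(7/2) - 105*11²*(7 - 1*11) - 34*161051*(7 - 1*11)^(5/2)) = 12697 + (3570 + (121*(7 - 11))^(7/2) - 12705*(7 - 11) - 34*161051*(7 - 11)^(5/2)) = 12697 + (3570 + (121*(-4))^(7/2) - 12705*(-4) - 34*5153632*I) = 12697 + (3570 + (-484)^(7/2) - 105*(-484) - 175223488*I) = 12697 + (3570 - 2494357888*I + 50820 - 175223488*I) = 12697 + (54390 - 2669581376*I) = 67087 - 2669581376*I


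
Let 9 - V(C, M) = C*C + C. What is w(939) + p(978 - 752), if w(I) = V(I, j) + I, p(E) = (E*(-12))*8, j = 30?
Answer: -903408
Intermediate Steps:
V(C, M) = 9 - C - C² (V(C, M) = 9 - (C*C + C) = 9 - (C² + C) = 9 - (C + C²) = 9 + (-C - C²) = 9 - C - C²)
p(E) = -96*E (p(E) = -12*E*8 = -96*E)
w(I) = 9 - I² (w(I) = (9 - I - I²) + I = 9 - I²)
w(939) + p(978 - 752) = (9 - 1*939²) - 96*(978 - 752) = (9 - 1*881721) - 96*226 = (9 - 881721) - 21696 = -881712 - 21696 = -903408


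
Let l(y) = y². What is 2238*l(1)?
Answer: 2238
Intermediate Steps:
2238*l(1) = 2238*1² = 2238*1 = 2238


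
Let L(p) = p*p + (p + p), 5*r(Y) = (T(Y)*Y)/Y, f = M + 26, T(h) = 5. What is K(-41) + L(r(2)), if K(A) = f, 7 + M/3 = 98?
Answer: 302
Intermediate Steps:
M = 273 (M = -21 + 3*98 = -21 + 294 = 273)
f = 299 (f = 273 + 26 = 299)
K(A) = 299
r(Y) = 1 (r(Y) = ((5*Y)/Y)/5 = (⅕)*5 = 1)
L(p) = p² + 2*p
K(-41) + L(r(2)) = 299 + 1*(2 + 1) = 299 + 1*3 = 299 + 3 = 302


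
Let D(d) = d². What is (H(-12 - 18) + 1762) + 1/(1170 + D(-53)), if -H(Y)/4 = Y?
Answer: 7488479/3979 ≈ 1882.0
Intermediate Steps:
H(Y) = -4*Y
(H(-12 - 18) + 1762) + 1/(1170 + D(-53)) = (-4*(-12 - 18) + 1762) + 1/(1170 + (-53)²) = (-4*(-30) + 1762) + 1/(1170 + 2809) = (120 + 1762) + 1/3979 = 1882 + 1/3979 = 7488479/3979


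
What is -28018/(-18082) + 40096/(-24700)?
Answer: -4121409/55828175 ≈ -0.073823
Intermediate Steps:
-28018/(-18082) + 40096/(-24700) = -28018*(-1/18082) + 40096*(-1/24700) = 14009/9041 - 10024/6175 = -4121409/55828175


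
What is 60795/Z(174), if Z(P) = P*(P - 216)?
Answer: -965/116 ≈ -8.3190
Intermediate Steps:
Z(P) = P*(-216 + P)
60795/Z(174) = 60795/((174*(-216 + 174))) = 60795/((174*(-42))) = 60795/(-7308) = 60795*(-1/7308) = -965/116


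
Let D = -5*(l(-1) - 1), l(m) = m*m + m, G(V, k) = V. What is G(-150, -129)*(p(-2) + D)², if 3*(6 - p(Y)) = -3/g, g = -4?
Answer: -138675/8 ≈ -17334.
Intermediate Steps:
l(m) = m + m² (l(m) = m² + m = m + m²)
p(Y) = 23/4 (p(Y) = 6 - (-1)/(-4) = 6 - (-1)*(-1)/4 = 6 - ⅓*¾ = 6 - ¼ = 23/4)
D = 5 (D = -5*(-(1 - 1) - 1) = -5*(-1*0 - 1) = -5*(0 - 1) = -5*(-1) = 5)
G(-150, -129)*(p(-2) + D)² = -150*(23/4 + 5)² = -150*(43/4)² = -150*1849/16 = -138675/8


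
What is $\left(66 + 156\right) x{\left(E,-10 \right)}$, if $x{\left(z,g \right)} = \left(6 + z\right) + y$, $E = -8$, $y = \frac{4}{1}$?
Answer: $444$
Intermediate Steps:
$y = 4$ ($y = 4 \cdot 1 = 4$)
$x{\left(z,g \right)} = 10 + z$ ($x{\left(z,g \right)} = \left(6 + z\right) + 4 = 10 + z$)
$\left(66 + 156\right) x{\left(E,-10 \right)} = \left(66 + 156\right) \left(10 - 8\right) = 222 \cdot 2 = 444$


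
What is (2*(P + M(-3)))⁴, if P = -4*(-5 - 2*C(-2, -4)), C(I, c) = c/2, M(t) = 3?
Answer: 38416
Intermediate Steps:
C(I, c) = c/2 (C(I, c) = c*(½) = c/2)
P = 4 (P = -4*(-5 - (-4)) = -4*(-5 - 2*(-2)) = -4*(-5 + 4) = -4*(-1) = 4)
(2*(P + M(-3)))⁴ = (2*(4 + 3))⁴ = (2*7)⁴ = 14⁴ = 38416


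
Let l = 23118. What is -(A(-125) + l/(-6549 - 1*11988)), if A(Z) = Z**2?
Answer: -96539169/6179 ≈ -15624.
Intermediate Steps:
-(A(-125) + l/(-6549 - 1*11988)) = -((-125)**2 + 23118/(-6549 - 1*11988)) = -(15625 + 23118/(-6549 - 11988)) = -(15625 + 23118/(-18537)) = -(15625 + 23118*(-1/18537)) = -(15625 - 7706/6179) = -1*96539169/6179 = -96539169/6179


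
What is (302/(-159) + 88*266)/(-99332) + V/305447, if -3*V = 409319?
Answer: -1645820780957/2412082581618 ≈ -0.68232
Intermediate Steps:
V = -409319/3 (V = -1/3*409319 = -409319/3 ≈ -1.3644e+5)
(302/(-159) + 88*266)/(-99332) + V/305447 = (302/(-159) + 88*266)/(-99332) - 409319/3/305447 = (302*(-1/159) + 23408)*(-1/99332) - 409319/3*1/305447 = (-302/159 + 23408)*(-1/99332) - 409319/916341 = (3721570/159)*(-1/99332) - 409319/916341 = -1860785/7896894 - 409319/916341 = -1645820780957/2412082581618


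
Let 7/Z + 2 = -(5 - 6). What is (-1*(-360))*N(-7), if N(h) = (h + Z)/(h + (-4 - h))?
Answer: 1260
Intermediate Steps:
Z = -7 (Z = 7/(-2 - (5 - 6)) = 7/(-2 - 1*(-1)) = 7/(-2 + 1) = 7/(-1) = 7*(-1) = -7)
N(h) = 7/4 - h/4 (N(h) = (h - 7)/(h + (-4 - h)) = (-7 + h)/(-4) = -(-7 + h)/4 = 7/4 - h/4)
(-1*(-360))*N(-7) = (-1*(-360))*(7/4 - ¼*(-7)) = 360*(7/4 + 7/4) = 360*(7/2) = 1260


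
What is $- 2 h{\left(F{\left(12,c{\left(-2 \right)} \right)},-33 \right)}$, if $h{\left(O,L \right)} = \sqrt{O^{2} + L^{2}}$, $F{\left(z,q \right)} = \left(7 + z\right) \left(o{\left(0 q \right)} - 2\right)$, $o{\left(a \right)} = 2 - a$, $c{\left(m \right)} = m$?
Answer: $-66$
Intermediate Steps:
$F{\left(z,q \right)} = 0$ ($F{\left(z,q \right)} = \left(7 + z\right) \left(\left(2 - 0 q\right) - 2\right) = \left(7 + z\right) \left(\left(2 - 0\right) - 2\right) = \left(7 + z\right) \left(\left(2 + 0\right) - 2\right) = \left(7 + z\right) \left(2 - 2\right) = \left(7 + z\right) 0 = 0$)
$h{\left(O,L \right)} = \sqrt{L^{2} + O^{2}}$
$- 2 h{\left(F{\left(12,c{\left(-2 \right)} \right)},-33 \right)} = - 2 \sqrt{\left(-33\right)^{2} + 0^{2}} = - 2 \sqrt{1089 + 0} = - 2 \sqrt{1089} = \left(-2\right) 33 = -66$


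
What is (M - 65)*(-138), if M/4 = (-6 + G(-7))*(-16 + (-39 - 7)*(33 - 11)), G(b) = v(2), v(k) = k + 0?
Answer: -2260854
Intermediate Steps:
v(k) = k
G(b) = 2
M = 16448 (M = 4*((-6 + 2)*(-16 + (-39 - 7)*(33 - 11))) = 4*(-4*(-16 - 46*22)) = 4*(-4*(-16 - 1012)) = 4*(-4*(-1028)) = 4*4112 = 16448)
(M - 65)*(-138) = (16448 - 65)*(-138) = 16383*(-138) = -2260854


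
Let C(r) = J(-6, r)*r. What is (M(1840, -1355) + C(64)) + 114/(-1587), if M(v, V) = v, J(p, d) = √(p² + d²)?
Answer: 973322/529 + 128*√1033 ≈ 5953.9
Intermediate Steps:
J(p, d) = √(d² + p²)
C(r) = r*√(36 + r²) (C(r) = √(r² + (-6)²)*r = √(r² + 36)*r = √(36 + r²)*r = r*√(36 + r²))
(M(1840, -1355) + C(64)) + 114/(-1587) = (1840 + 64*√(36 + 64²)) + 114/(-1587) = (1840 + 64*√(36 + 4096)) - 1/1587*114 = (1840 + 64*√4132) - 38/529 = (1840 + 64*(2*√1033)) - 38/529 = (1840 + 128*√1033) - 38/529 = 973322/529 + 128*√1033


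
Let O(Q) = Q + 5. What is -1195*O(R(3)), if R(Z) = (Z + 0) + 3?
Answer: -13145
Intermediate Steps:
R(Z) = 3 + Z (R(Z) = Z + 3 = 3 + Z)
O(Q) = 5 + Q
-1195*O(R(3)) = -1195*(5 + (3 + 3)) = -1195*(5 + 6) = -1195*11 = -13145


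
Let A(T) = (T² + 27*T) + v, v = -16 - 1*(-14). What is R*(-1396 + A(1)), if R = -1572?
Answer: 2153640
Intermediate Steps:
v = -2 (v = -16 + 14 = -2)
A(T) = -2 + T² + 27*T (A(T) = (T² + 27*T) - 2 = -2 + T² + 27*T)
R*(-1396 + A(1)) = -1572*(-1396 + (-2 + 1² + 27*1)) = -1572*(-1396 + (-2 + 1 + 27)) = -1572*(-1396 + 26) = -1572*(-1370) = 2153640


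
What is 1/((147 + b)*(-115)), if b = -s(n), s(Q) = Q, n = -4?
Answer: -1/17365 ≈ -5.7587e-5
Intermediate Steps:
b = 4 (b = -1*(-4) = 4)
1/((147 + b)*(-115)) = 1/((147 + 4)*(-115)) = 1/(151*(-115)) = 1/(-17365) = -1/17365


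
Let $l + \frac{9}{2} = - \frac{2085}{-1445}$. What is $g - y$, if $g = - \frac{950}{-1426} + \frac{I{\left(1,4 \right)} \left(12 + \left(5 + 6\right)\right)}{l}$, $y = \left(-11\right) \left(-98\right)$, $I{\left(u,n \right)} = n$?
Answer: $- \frac{45006971}{40641} \approx -1107.4$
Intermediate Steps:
$l = - \frac{1767}{578}$ ($l = - \frac{9}{2} - \frac{2085}{-1445} = - \frac{9}{2} - - \frac{417}{289} = - \frac{9}{2} + \frac{417}{289} = - \frac{1767}{578} \approx -3.0571$)
$y = 1078$
$g = - \frac{1195973}{40641}$ ($g = - \frac{950}{-1426} + \frac{4 \left(12 + \left(5 + 6\right)\right)}{- \frac{1767}{578}} = \left(-950\right) \left(- \frac{1}{1426}\right) + 4 \left(12 + 11\right) \left(- \frac{578}{1767}\right) = \frac{475}{713} + 4 \cdot 23 \left(- \frac{578}{1767}\right) = \frac{475}{713} + 92 \left(- \frac{578}{1767}\right) = \frac{475}{713} - \frac{53176}{1767} = - \frac{1195973}{40641} \approx -29.428$)
$g - y = - \frac{1195973}{40641} - 1078 = - \frac{45006971}{40641}$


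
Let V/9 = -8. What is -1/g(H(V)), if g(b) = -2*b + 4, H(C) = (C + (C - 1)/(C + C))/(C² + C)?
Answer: -5184/20881 ≈ -0.24826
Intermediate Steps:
V = -72 (V = 9*(-8) = -72)
H(C) = (C + (-1 + C)/(2*C))/(C + C²) (H(C) = (C + (-1 + C)/((2*C)))/(C + C²) = (C + (-1 + C)*(1/(2*C)))/(C + C²) = (C + (-1 + C)/(2*C))/(C + C²))
g(b) = 4 - 2*b
-1/g(H(V)) = -1/(4 - 2*(-½ - 72)/(-72)²) = -1/(4 - (-145)/(2592*2)) = -1/(4 - 2*(-145/10368)) = -1/(4 + 145/5184) = -1/20881/5184 = -1*5184/20881 = -5184/20881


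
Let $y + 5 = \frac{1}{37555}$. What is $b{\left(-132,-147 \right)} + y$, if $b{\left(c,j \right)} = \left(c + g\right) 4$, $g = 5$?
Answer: $- \frac{19265714}{37555} \approx -513.0$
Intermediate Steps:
$b{\left(c,j \right)} = 20 + 4 c$ ($b{\left(c,j \right)} = \left(c + 5\right) 4 = \left(5 + c\right) 4 = 20 + 4 c$)
$y = - \frac{187774}{37555}$ ($y = -5 + \frac{1}{37555} = - \frac{187774}{37555} \approx -5.0$)
$b{\left(-132,-147 \right)} + y = \left(20 + 4 \left(-132\right)\right) - \frac{187774}{37555} = \left(20 - 528\right) - \frac{187774}{37555} = -508 - \frac{187774}{37555} = - \frac{19265714}{37555}$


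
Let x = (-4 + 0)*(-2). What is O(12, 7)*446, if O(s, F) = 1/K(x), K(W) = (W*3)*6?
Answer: 223/72 ≈ 3.0972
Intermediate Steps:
x = 8 (x = -4*(-2) = 8)
K(W) = 18*W (K(W) = (3*W)*6 = 18*W)
O(s, F) = 1/144 (O(s, F) = 1/(18*8) = 1/144)
O(12, 7)*446 = (1/144)*446 = 223/72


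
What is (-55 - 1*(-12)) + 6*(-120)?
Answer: -763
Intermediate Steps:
(-55 - 1*(-12)) + 6*(-120) = (-55 + 12) - 720 = -43 - 720 = -763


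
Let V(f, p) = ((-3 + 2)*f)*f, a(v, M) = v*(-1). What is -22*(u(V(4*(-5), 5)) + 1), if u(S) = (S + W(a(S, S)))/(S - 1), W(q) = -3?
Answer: -17688/401 ≈ -44.110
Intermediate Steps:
a(v, M) = -v
V(f, p) = -f**2 (V(f, p) = (-f)*f = -f**2)
u(S) = (-3 + S)/(-1 + S) (u(S) = (S - 3)/(S - 1) = (-3 + S)/(-1 + S))
-22*(u(V(4*(-5), 5)) + 1) = -22*((-3 - (4*(-5))**2)/(-1 - (4*(-5))**2) + 1) = -22*((-3 - 1*(-20)**2)/(-1 - 1*(-20)**2) + 1) = -22*((-3 - 1*400)/(-1 - 1*400) + 1) = -22*((-3 - 400)/(-1 - 400) + 1) = -22*(-403/(-401) + 1) = -22*(-1/401*(-403) + 1) = -22*(403/401 + 1) = -22*804/401 = -17688/401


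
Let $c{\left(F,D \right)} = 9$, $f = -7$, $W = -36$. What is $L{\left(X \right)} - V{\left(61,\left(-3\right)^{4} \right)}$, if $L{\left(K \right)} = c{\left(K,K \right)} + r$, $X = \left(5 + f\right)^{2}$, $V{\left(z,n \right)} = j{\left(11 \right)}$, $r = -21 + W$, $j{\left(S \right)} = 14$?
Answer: $-62$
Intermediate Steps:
$r = -57$ ($r = -21 - 36 = -57$)
$V{\left(z,n \right)} = 14$
$X = 4$ ($X = \left(5 - 7\right)^{2} = \left(-2\right)^{2} = 4$)
$L{\left(K \right)} = -48$ ($L{\left(K \right)} = 9 - 57 = -48$)
$L{\left(X \right)} - V{\left(61,\left(-3\right)^{4} \right)} = -48 - 14 = -62$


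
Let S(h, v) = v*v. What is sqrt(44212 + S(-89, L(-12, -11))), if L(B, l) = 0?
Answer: 2*sqrt(11053) ≈ 210.27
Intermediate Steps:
S(h, v) = v**2
sqrt(44212 + S(-89, L(-12, -11))) = sqrt(44212 + 0**2) = sqrt(44212 + 0) = sqrt(44212) = 2*sqrt(11053)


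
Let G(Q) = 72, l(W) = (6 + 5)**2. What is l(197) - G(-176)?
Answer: 49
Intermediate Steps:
l(W) = 121 (l(W) = 11**2 = 121)
l(197) - G(-176) = 121 - 1*72 = 121 - 72 = 49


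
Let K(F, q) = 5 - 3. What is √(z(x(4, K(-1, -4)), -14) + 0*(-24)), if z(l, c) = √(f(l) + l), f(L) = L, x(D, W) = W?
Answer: √2 ≈ 1.4142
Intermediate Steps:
K(F, q) = 2
z(l, c) = √2*√l (z(l, c) = √(l + l) = √(2*l) = √2*√l)
√(z(x(4, K(-1, -4)), -14) + 0*(-24)) = √(√2*√2 + 0*(-24)) = √(2 + 0) = √2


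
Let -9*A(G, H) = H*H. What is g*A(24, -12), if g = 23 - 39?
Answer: 256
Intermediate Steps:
A(G, H) = -H²/9 (A(G, H) = -H*H/9 = -H²/9)
g = -16
g*A(24, -12) = -(-16)*(-12)²/9 = -(-16)*144/9 = -16*(-16) = 256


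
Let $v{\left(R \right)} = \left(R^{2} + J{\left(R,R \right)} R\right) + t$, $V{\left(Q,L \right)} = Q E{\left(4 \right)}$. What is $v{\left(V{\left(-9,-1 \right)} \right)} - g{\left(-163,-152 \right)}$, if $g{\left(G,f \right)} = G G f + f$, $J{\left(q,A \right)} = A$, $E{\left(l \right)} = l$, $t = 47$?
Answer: $4041279$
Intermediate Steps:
$g{\left(G,f \right)} = f + f G^{2}$ ($g{\left(G,f \right)} = G^{2} f + f = f G^{2} + f = f + f G^{2}$)
$V{\left(Q,L \right)} = 4 Q$ ($V{\left(Q,L \right)} = Q 4 = 4 Q$)
$v{\left(R \right)} = 47 + 2 R^{2}$ ($v{\left(R \right)} = \left(R^{2} + R R\right) + 47 = \left(R^{2} + R^{2}\right) + 47 = 2 R^{2} + 47 = 47 + 2 R^{2}$)
$v{\left(V{\left(-9,-1 \right)} \right)} - g{\left(-163,-152 \right)} = \left(47 + 2 \left(4 \left(-9\right)\right)^{2}\right) - - 152 \left(1 + \left(-163\right)^{2}\right) = \left(47 + 2 \left(-36\right)^{2}\right) - - 152 \left(1 + 26569\right) = \left(47 + 2 \cdot 1296\right) - \left(-152\right) 26570 = \left(47 + 2592\right) - -4038640 = 2639 + 4038640 = 4041279$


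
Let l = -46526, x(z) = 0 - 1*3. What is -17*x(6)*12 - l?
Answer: 47138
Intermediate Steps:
x(z) = -3 (x(z) = 0 - 3 = -3)
-17*x(6)*12 - l = -17*(-3)*12 - 1*(-46526) = 51*12 + 46526 = 612 + 46526 = 47138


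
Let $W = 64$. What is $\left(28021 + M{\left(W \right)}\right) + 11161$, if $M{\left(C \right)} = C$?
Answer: $39246$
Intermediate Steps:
$\left(28021 + M{\left(W \right)}\right) + 11161 = \left(28021 + 64\right) + 11161 = 28085 + 11161 = 39246$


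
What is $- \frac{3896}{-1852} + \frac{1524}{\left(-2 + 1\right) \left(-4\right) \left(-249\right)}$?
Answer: $\frac{22041}{38429} \approx 0.57355$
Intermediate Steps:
$- \frac{3896}{-1852} + \frac{1524}{\left(-2 + 1\right) \left(-4\right) \left(-249\right)} = \left(-3896\right) \left(- \frac{1}{1852}\right) + \frac{1524}{\left(-1\right) \left(-4\right) \left(-249\right)} = \frac{974}{463} + \frac{1524}{4 \left(-249\right)} = \frac{974}{463} + \frac{1524}{-996} = \frac{974}{463} + 1524 \left(- \frac{1}{996}\right) = \frac{974}{463} - \frac{127}{83} = \frac{22041}{38429}$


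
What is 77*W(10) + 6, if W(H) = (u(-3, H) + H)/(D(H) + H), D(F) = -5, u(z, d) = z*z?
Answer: 1493/5 ≈ 298.60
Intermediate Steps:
u(z, d) = z**2
W(H) = (9 + H)/(-5 + H) (W(H) = ((-3)**2 + H)/(-5 + H) = (9 + H)/(-5 + H))
77*W(10) + 6 = 77*((9 + 10)/(-5 + 10)) + 6 = 77*(19/5) + 6 = 1463/5 + 6 = 1493/5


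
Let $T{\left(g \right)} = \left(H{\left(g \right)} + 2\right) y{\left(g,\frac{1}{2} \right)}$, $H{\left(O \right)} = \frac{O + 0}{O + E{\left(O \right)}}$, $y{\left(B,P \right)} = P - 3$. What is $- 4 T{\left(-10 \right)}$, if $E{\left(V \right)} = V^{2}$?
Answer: $\frac{170}{9} \approx 18.889$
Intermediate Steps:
$y{\left(B,P \right)} = -3 + P$
$H{\left(O \right)} = \frac{O}{O + O^{2}}$ ($H{\left(O \right)} = \frac{O + 0}{O + O^{2}} = \frac{O}{O + O^{2}}$)
$T{\left(g \right)} = -5 - \frac{5}{2 \left(1 + g\right)}$ ($T{\left(g \right)} = \left(\frac{1}{1 + g} + 2\right) \left(-3 + \frac{1}{2}\right) = \left(2 + \frac{1}{1 + g}\right) \left(-3 + \frac{1}{2}\right) = \left(2 + \frac{1}{1 + g}\right) \left(- \frac{5}{2}\right) = -5 - \frac{5}{2 \left(1 + g\right)}$)
$- 4 T{\left(-10 \right)} = - 4 \frac{5 \left(-3 - -20\right)}{2 \left(1 - 10\right)} = - 4 \frac{5 \left(-3 + 20\right)}{2 \left(-9\right)} = - 4 \cdot \frac{5}{2} \left(- \frac{1}{9}\right) 17 = \left(-4\right) \left(- \frac{85}{18}\right) = \frac{170}{9}$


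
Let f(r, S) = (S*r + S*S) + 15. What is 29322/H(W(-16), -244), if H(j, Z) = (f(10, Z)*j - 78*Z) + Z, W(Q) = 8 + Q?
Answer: -14661/219050 ≈ -0.066930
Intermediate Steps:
f(r, S) = 15 + S² + S*r (f(r, S) = (S*r + S²) + 15 = (S² + S*r) + 15 = 15 + S² + S*r)
H(j, Z) = -77*Z + j*(15 + Z² + 10*Z) (H(j, Z) = ((15 + Z² + Z*10)*j - 78*Z) + Z = ((15 + Z² + 10*Z)*j - 78*Z) + Z = (j*(15 + Z² + 10*Z) - 78*Z) + Z = (-78*Z + j*(15 + Z² + 10*Z)) + Z = -77*Z + j*(15 + Z² + 10*Z))
29322/H(W(-16), -244) = 29322/(-77*(-244) + (8 - 16)*(15 + (-244)² + 10*(-244))) = 29322/(18788 - 8*(15 + 59536 - 2440)) = 29322/(18788 - 8*57111) = 29322/(18788 - 456888) = 29322/(-438100) = 29322*(-1/438100) = -14661/219050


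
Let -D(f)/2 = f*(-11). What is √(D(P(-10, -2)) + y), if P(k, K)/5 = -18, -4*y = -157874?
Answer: √149954/2 ≈ 193.62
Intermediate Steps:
y = 78937/2 (y = -¼*(-157874) = 78937/2 ≈ 39469.)
P(k, K) = -90 (P(k, K) = 5*(-18) = -90)
D(f) = 22*f (D(f) = -2*f*(-11) = -(-22)*f = 22*f)
√(D(P(-10, -2)) + y) = √(22*(-90) + 78937/2) = √(-1980 + 78937/2) = √(74977/2) = √149954/2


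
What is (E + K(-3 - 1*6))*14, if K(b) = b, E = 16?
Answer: 98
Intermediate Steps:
(E + K(-3 - 1*6))*14 = (16 + (-3 - 1*6))*14 = (16 + (-3 - 6))*14 = (16 - 9)*14 = 7*14 = 98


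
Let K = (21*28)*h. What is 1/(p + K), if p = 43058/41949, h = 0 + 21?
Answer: 41949/518029310 ≈ 8.0978e-5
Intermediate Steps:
h = 21
p = 43058/41949 (p = 43058*(1/41949) = 43058/41949 ≈ 1.0264)
K = 12348 (K = (21*28)*21 = 588*21 = 12348)
1/(p + K) = 1/(43058/41949 + 12348) = 1/(518029310/41949) = 41949/518029310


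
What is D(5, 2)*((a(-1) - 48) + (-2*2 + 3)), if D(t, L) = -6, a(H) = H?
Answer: 300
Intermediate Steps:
D(5, 2)*((a(-1) - 48) + (-2*2 + 3)) = -6*((-1 - 48) + (-2*2 + 3)) = -6*(-49 + (-4 + 3)) = -6*(-49 - 1) = -6*(-50) = 300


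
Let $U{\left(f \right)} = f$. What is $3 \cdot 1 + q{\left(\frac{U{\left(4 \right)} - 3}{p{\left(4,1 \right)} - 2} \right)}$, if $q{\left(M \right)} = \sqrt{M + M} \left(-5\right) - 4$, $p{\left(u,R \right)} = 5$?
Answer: $-1 - \frac{5 \sqrt{6}}{3} \approx -5.0825$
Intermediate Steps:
$q{\left(M \right)} = -4 - 5 \sqrt{2} \sqrt{M}$ ($q{\left(M \right)} = \sqrt{2 M} \left(-5\right) - 4 = \sqrt{2} \sqrt{M} \left(-5\right) - 4 = - 5 \sqrt{2} \sqrt{M} - 4 = -4 - 5 \sqrt{2} \sqrt{M}$)
$3 \cdot 1 + q{\left(\frac{U{\left(4 \right)} - 3}{p{\left(4,1 \right)} - 2} \right)} = 3 \cdot 1 - \left(4 + 5 \sqrt{2} \sqrt{\frac{4 - 3}{5 - 2}}\right) = 3 - \left(4 + 5 \sqrt{2} \sqrt{1 \cdot \frac{1}{3}}\right) = 3 - \left(4 + \frac{5 \sqrt{2}}{\sqrt{3}}\right) = 3 - \left(4 + 5 \sqrt{2} \frac{\sqrt{3}}{3}\right) = 3 - \left(4 + \frac{5 \sqrt{6}}{3}\right) = -1 - \frac{5 \sqrt{6}}{3}$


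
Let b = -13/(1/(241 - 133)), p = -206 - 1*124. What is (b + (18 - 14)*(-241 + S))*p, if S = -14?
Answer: 799920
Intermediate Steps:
p = -330 (p = -206 - 124 = -330)
b = -1404 (b = -13/(1/108) = -13/1/108 = -13*108 = -1404)
(b + (18 - 14)*(-241 + S))*p = (-1404 + (18 - 14)*(-241 - 14))*(-330) = (-1404 + 4*(-255))*(-330) = (-1404 - 1020)*(-330) = -2424*(-330) = 799920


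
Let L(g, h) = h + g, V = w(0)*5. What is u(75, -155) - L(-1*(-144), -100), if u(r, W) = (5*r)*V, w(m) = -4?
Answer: -7544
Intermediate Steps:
V = -20 (V = -4*5 = -20)
L(g, h) = g + h
u(r, W) = -100*r (u(r, W) = (5*r)*(-20) = -100*r)
u(75, -155) - L(-1*(-144), -100) = -100*75 - (-1*(-144) - 100) = -7500 - (144 - 100) = -7500 - 1*44 = -7500 - 44 = -7544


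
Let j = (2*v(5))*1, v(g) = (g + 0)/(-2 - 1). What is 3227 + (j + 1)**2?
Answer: 29092/9 ≈ 3232.4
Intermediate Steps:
v(g) = -g/3 (v(g) = g/(-3) = g*(-1/3) = -g/3)
j = -10/3 (j = (2*(-1/3*5))*1 = (2*(-5/3))*1 = -10/3*1 = -10/3 ≈ -3.3333)
3227 + (j + 1)**2 = 3227 + (-10/3 + 1)**2 = 3227 + (-7/3)**2 = 3227 + 49/9 = 29092/9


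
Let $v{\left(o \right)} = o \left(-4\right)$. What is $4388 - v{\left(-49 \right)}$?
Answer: $4192$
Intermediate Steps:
$v{\left(o \right)} = - 4 o$
$4388 - v{\left(-49 \right)} = 4388 - \left(-4\right) \left(-49\right) = 4388 - 196 = 4192$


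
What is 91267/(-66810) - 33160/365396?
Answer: -8891004083/6103026690 ≈ -1.4568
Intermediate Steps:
91267/(-66810) - 33160/365396 = 91267*(-1/66810) - 33160*1/365396 = -91267/66810 - 8290/91349 = -8891004083/6103026690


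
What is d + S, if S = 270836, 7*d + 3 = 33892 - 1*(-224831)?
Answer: 307796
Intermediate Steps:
d = 36960 (d = -3/7 + (33892 - 1*(-224831))/7 = -3/7 + (33892 + 224831)/7 = -3/7 + (⅐)*258723 = -3/7 + 258723/7 = 36960)
d + S = 36960 + 270836 = 307796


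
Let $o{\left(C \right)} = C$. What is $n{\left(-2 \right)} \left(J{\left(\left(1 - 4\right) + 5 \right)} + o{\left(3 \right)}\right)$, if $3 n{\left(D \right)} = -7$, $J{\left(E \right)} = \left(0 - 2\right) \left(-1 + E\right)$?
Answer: $- \frac{7}{3} \approx -2.3333$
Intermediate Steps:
$J{\left(E \right)} = 2 - 2 E$ ($J{\left(E \right)} = - 2 \left(-1 + E\right) = 2 - 2 E$)
$n{\left(D \right)} = - \frac{7}{3}$ ($n{\left(D \right)} = \frac{1}{3} \left(-7\right) = - \frac{7}{3}$)
$n{\left(-2 \right)} \left(J{\left(\left(1 - 4\right) + 5 \right)} + o{\left(3 \right)}\right) = - \frac{7 \left(\left(2 - 2 \left(\left(1 - 4\right) + 5\right)\right) + 3\right)}{3} = - \frac{7 \left(\left(2 - 2 \left(-3 + 5\right)\right) + 3\right)}{3} = - \frac{7 \left(\left(2 - 4\right) + 3\right)}{3} = - \frac{7 \left(-2 + 3\right)}{3} = \left(- \frac{7}{3}\right) 1 = - \frac{7}{3}$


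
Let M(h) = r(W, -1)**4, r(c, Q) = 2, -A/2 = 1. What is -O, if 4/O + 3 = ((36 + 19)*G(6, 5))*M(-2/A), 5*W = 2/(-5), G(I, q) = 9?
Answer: -4/7917 ≈ -0.00050524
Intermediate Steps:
A = -2 (A = -2*1 = -2)
W = -2/25 (W = (2/(-5))/5 = (2*(-1/5))/5 = (1/5)*(-2/5) = -2/25 ≈ -0.080000)
M(h) = 16 (M(h) = 2**4 = 16)
O = 4/7917 (O = 4/(-3 + ((36 + 19)*9)*16) = 4/(-3 + (55*9)*16) = 4/(-3 + 495*16) = 4/(-3 + 7920) = 4/7917 ≈ 0.00050524)
-O = -1*4/7917 = -4/7917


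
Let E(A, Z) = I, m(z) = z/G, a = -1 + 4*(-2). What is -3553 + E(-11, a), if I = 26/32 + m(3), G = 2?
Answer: -56811/16 ≈ -3550.7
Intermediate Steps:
a = -9 (a = -1 - 8 = -9)
m(z) = z/2
I = 37/16 (I = 26/32 + (1/2)*3 = 26*(1/32) + 3/2 = 13/16 + 3/2 = 37/16 ≈ 2.3125)
E(A, Z) = 37/16
-3553 + E(-11, a) = -3553 + 37/16 = -56811/16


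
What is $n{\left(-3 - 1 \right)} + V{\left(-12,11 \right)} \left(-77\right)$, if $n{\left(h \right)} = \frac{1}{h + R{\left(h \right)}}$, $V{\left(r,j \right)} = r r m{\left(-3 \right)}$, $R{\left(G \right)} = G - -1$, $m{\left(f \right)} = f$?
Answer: $\frac{232847}{7} \approx 33264.0$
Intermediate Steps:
$R{\left(G \right)} = 1 + G$ ($R{\left(G \right)} = G + 1 = 1 + G$)
$V{\left(r,j \right)} = - 3 r^{2}$ ($V{\left(r,j \right)} = r r \left(-3\right) = r^{2} \left(-3\right) = - 3 r^{2}$)
$n{\left(h \right)} = \frac{1}{1 + 2 h}$ ($n{\left(h \right)} = \frac{1}{h + \left(1 + h\right)} = \frac{1}{1 + 2 h}$)
$n{\left(-3 - 1 \right)} + V{\left(-12,11 \right)} \left(-77\right) = \frac{1}{1 + 2 \left(-3 - 1\right)} + - 3 \left(-12\right)^{2} \left(-77\right) = \frac{1}{1 + 2 \left(-3 - 1\right)} + \left(-3\right) 144 \left(-77\right) = \frac{1}{1 + 2 \left(-4\right)} - -33264 = \frac{1}{1 - 8} + 33264 = \frac{1}{-7} + 33264 = - \frac{1}{7} + 33264 = \frac{232847}{7}$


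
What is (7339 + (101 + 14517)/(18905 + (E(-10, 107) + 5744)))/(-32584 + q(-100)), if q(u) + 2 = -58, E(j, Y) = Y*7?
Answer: -46602635/207273078 ≈ -0.22484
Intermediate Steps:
E(j, Y) = 7*Y
q(u) = -60 (q(u) = -2 - 58 = -60)
(7339 + (101 + 14517)/(18905 + (E(-10, 107) + 5744)))/(-32584 + q(-100)) = (7339 + (101 + 14517)/(18905 + (7*107 + 5744)))/(-32584 - 60) = (7339 + 14618/(18905 + (749 + 5744)))/(-32644) = (7339 + 14618/(18905 + 6493))*(-1/32644) = (7339 + 14618/25398)*(-1/32644) = (7339 + 14618*(1/25398))*(-1/32644) = (7339 + 7309/12699)*(-1/32644) = (93205270/12699)*(-1/32644) = -46602635/207273078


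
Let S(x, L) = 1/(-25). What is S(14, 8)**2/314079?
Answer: 1/196299375 ≈ 5.0943e-9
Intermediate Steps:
S(x, L) = -1/25
S(14, 8)**2/314079 = (-1/25)**2/314079 = (1/625)*(1/314079) = 1/196299375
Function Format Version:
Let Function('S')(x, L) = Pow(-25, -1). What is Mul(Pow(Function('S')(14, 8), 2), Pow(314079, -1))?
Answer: Rational(1, 196299375) ≈ 5.0943e-9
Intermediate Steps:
Function('S')(x, L) = Rational(-1, 25)
Mul(Pow(Function('S')(14, 8), 2), Pow(314079, -1)) = Mul(Pow(Rational(-1, 25), 2), Pow(314079, -1)) = Mul(Rational(1, 625), Rational(1, 314079)) = Rational(1, 196299375)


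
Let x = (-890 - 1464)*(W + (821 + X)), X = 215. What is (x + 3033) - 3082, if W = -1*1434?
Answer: 936843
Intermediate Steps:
W = -1434
x = 936892 (x = (-890 - 1464)*(-1434 + (821 + 215)) = -2354*(-1434 + 1036) = -2354*(-398) = 936892)
(x + 3033) - 3082 = (936892 + 3033) - 3082 = 939925 - 3082 = 936843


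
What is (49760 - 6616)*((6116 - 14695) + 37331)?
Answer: 1240476288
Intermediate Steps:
(49760 - 6616)*((6116 - 14695) + 37331) = 43144*(-8579 + 37331) = 43144*28752 = 1240476288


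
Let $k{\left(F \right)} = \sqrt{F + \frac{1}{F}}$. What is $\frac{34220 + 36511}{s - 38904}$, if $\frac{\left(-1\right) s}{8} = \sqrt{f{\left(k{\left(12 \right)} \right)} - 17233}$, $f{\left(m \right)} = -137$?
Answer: $- \frac{38218317}{21036568} + \frac{23577 i \sqrt{1930}}{21036568} \approx -1.8168 + 0.049237 i$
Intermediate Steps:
$s = - 24 i \sqrt{1930}$ ($s = - 8 \sqrt{-137 - 17233} = - 8 \sqrt{-17370} = - 8 \cdot 3 i \sqrt{1930} = - 24 i \sqrt{1930} \approx - 1054.4 i$)
$\frac{34220 + 36511}{s - 38904} = \frac{34220 + 36511}{- 24 i \sqrt{1930} - 38904} = \frac{70731}{-38904 - 24 i \sqrt{1930}}$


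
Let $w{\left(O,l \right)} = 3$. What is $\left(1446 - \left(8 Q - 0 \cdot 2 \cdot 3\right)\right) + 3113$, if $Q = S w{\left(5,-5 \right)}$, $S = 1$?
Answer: $4535$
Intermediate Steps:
$Q = 3$ ($Q = 1 \cdot 3 = 3$)
$\left(1446 - \left(8 Q - 0 \cdot 2 \cdot 3\right)\right) + 3113 = \left(1446 - \left(24 - 0 \cdot 2 \cdot 3\right)\right) + 3113 = \left(1446 + \left(-24 + 0 \cdot 3\right)\right) + 3113 = \left(1446 + \left(-24 + 0\right)\right) + 3113 = \left(1446 - 24\right) + 3113 = 1422 + 3113 = 4535$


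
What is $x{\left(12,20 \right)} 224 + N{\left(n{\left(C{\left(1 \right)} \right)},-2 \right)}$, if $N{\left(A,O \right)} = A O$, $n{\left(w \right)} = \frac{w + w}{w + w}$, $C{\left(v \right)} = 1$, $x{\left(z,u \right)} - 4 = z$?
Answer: $3582$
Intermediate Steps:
$x{\left(z,u \right)} = 4 + z$
$n{\left(w \right)} = 1$ ($n{\left(w \right)} = \frac{2 w}{2 w} = 2 w \frac{1}{2 w} = 1$)
$x{\left(12,20 \right)} 224 + N{\left(n{\left(C{\left(1 \right)} \right)},-2 \right)} = \left(4 + 12\right) 224 + 1 \left(-2\right) = 16 \cdot 224 - 2 = 3584 - 2 = 3582$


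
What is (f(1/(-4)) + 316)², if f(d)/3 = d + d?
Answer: 395641/4 ≈ 98910.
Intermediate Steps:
f(d) = 6*d (f(d) = 3*(d + d) = 3*(2*d) = 6*d)
(f(1/(-4)) + 316)² = (6/(-4) + 316)² = (6*(-¼) + 316)² = (-3/2 + 316)² = (629/2)² = 395641/4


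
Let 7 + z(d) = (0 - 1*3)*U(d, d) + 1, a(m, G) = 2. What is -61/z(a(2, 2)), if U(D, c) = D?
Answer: 61/12 ≈ 5.0833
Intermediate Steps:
z(d) = -6 - 3*d (z(d) = -7 + ((0 - 1*3)*d + 1) = -7 + ((0 - 3)*d + 1) = -7 + (-3*d + 1) = -7 + (1 - 3*d) = -6 - 3*d)
-61/z(a(2, 2)) = -61/(-6 - 3*2) = -61/(-6 - 6) = -61/(-12) = -61*(-1/12) = 61/12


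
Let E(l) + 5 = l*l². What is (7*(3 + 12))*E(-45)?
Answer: -9568650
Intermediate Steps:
E(l) = -5 + l³ (E(l) = -5 + l*l² = -5 + l³)
(7*(3 + 12))*E(-45) = (7*(3 + 12))*(-5 + (-45)³) = (7*15)*(-5 - 91125) = 105*(-91130) = -9568650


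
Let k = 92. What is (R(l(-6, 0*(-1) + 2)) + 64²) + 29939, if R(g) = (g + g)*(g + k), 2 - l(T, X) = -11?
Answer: 36765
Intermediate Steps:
l(T, X) = 13 (l(T, X) = 2 - 1*(-11) = 2 + 11 = 13)
R(g) = 2*g*(92 + g) (R(g) = (g + g)*(g + 92) = (2*g)*(92 + g) = 2*g*(92 + g))
(R(l(-6, 0*(-1) + 2)) + 64²) + 29939 = (2*13*(92 + 13) + 64²) + 29939 = (2*13*105 + 4096) + 29939 = (2730 + 4096) + 29939 = 6826 + 29939 = 36765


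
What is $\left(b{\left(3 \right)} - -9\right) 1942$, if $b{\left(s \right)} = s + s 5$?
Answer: $52434$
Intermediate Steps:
$b{\left(s \right)} = 6 s$ ($b{\left(s \right)} = s + 5 s = 6 s$)
$\left(b{\left(3 \right)} - -9\right) 1942 = \left(6 \cdot 3 - -9\right) 1942 = \left(18 + 9\right) 1942 = 27 \cdot 1942 = 52434$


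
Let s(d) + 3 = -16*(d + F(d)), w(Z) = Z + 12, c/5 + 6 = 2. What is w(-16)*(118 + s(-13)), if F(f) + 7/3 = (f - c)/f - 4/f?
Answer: -56788/39 ≈ -1456.1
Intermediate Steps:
c = -20 (c = -30 + 5*2 = -30 + 10 = -20)
F(f) = -7/3 - 4/f + (20 + f)/f (F(f) = -7/3 + ((f - 1*(-20))/f - 4/f) = -7/3 + ((f + 20)/f - 4/f) = -7/3 + ((20 + f)/f - 4/f) = -7/3 + (-4/f + (20 + f)/f) = -7/3 - 4/f + (20 + f)/f)
w(Z) = 12 + Z
s(d) = 55/3 - 256/d - 16*d (s(d) = -3 - 16*(d + (-4/3 + 16/d)) = -3 - 16*(-4/3 + d + 16/d) = -3 + (64/3 - 256/d - 16*d) = 55/3 - 256/d - 16*d)
w(-16)*(118 + s(-13)) = (12 - 16)*(118 + (55/3 - 256/(-13) - 16*(-13))) = -4*(118 + (55/3 - 256*(-1/13) + 208)) = -4*(118 + (55/3 + 256/13 + 208)) = -4*(118 + 9595/39) = -4*14197/39 = -56788/39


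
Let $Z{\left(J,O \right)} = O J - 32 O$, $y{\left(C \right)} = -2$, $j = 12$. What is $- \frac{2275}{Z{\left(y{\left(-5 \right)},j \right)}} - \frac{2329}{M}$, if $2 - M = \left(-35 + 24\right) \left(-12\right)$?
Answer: $\frac{622991}{26520} \approx 23.491$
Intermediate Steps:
$M = -130$ ($M = 2 - \left(-35 + 24\right) \left(-12\right) = 2 - \left(-11\right) \left(-12\right) = 2 - 132 = -130$)
$Z{\left(J,O \right)} = - 32 O + J O$ ($Z{\left(J,O \right)} = J O - 32 O = - 32 O + J O$)
$- \frac{2275}{Z{\left(y{\left(-5 \right)},j \right)}} - \frac{2329}{M} = - \frac{2275}{12 \left(-32 - 2\right)} - \frac{2329}{-130} = - \frac{2275}{12 \left(-34\right)} - - \frac{2329}{130} = - \frac{2275}{-408} + \frac{2329}{130} = \left(-2275\right) \left(- \frac{1}{408}\right) + \frac{2329}{130} = \frac{2275}{408} + \frac{2329}{130} = \frac{622991}{26520}$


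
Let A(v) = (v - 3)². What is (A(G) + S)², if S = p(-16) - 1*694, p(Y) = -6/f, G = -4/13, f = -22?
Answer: 1611122490000/3455881 ≈ 4.6620e+5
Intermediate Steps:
G = -4/13 (G = -4*1/13 = -4/13 ≈ -0.30769)
p(Y) = 3/11 (p(Y) = -6/(-22) = -6*(-1/22) = 3/11)
A(v) = (-3 + v)²
S = -7631/11 (S = 3/11 - 1*694 = 3/11 - 694 = -7631/11 ≈ -693.73)
(A(G) + S)² = ((-3 - 4/13)² - 7631/11)² = ((-43/13)² - 7631/11)² = (1849/169 - 7631/11)² = (-1269300/1859)² = 1611122490000/3455881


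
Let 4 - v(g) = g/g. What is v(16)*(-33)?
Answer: -99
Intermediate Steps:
v(g) = 3 (v(g) = 4 - g/g = 4 - 1*1 = 4 - 1 = 3)
v(16)*(-33) = 3*(-33) = -99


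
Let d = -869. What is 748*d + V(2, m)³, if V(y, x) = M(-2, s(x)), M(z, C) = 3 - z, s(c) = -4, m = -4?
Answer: -649887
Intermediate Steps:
V(y, x) = 5 (V(y, x) = 3 - 1*(-2) = 3 + 2 = 5)
748*d + V(2, m)³ = 748*(-869) + 5³ = -650012 + 125 = -649887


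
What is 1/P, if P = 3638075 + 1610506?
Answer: 1/5248581 ≈ 1.9053e-7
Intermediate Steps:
P = 5248581
1/P = 1/5248581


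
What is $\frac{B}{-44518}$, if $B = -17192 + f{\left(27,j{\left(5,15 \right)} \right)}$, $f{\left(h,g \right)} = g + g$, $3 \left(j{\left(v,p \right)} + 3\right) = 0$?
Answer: $\frac{8599}{22259} \approx 0.38632$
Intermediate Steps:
$j{\left(v,p \right)} = -3$ ($j{\left(v,p \right)} = -3 + \frac{1}{3} \cdot 0 = -3 + 0 = -3$)
$f{\left(h,g \right)} = 2 g$
$B = -17198$ ($B = -17192 + 2 \left(-3\right) = -17192 - 6 = -17198$)
$\frac{B}{-44518} = - \frac{17198}{-44518} = \left(-17198\right) \left(- \frac{1}{44518}\right) = \frac{8599}{22259}$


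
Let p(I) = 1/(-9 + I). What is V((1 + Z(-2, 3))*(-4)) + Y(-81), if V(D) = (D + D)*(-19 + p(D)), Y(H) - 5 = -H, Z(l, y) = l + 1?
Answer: 86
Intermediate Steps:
Z(l, y) = 1 + l
Y(H) = 5 - H
V(D) = 2*D*(-19 + 1/(-9 + D)) (V(D) = (D + D)*(-19 + 1/(-9 + D)) = (2*D)*(-19 + 1/(-9 + D)) = 2*D*(-19 + 1/(-9 + D)))
V((1 + Z(-2, 3))*(-4)) + Y(-81) = 2*((1 + (1 - 2))*(-4))*(172 - 19*(1 + (1 - 2))*(-4))/(-9 + (1 + (1 - 2))*(-4)) + (5 - 1*(-81)) = 2*((1 - 1)*(-4))*(172 - 19*(1 - 1)*(-4))/(-9 + (1 - 1)*(-4)) + (5 + 81) = 2*(0*(-4))*(172 - 0*(-4))/(-9 + 0*(-4)) + 86 = 2*0*(172 - 19*0)/(-9 + 0) + 86 = 2*0*(172 + 0)/(-9) + 86 = 2*0*(-1/9)*172 + 86 = 0 + 86 = 86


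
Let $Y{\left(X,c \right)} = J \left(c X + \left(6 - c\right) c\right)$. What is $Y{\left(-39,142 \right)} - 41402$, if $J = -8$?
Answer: $157398$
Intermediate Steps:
$Y{\left(X,c \right)} = - 8 X c - 8 c \left(6 - c\right)$ ($Y{\left(X,c \right)} = - 8 \left(c X + \left(6 - c\right) c\right) = - 8 \left(X c + c \left(6 - c\right)\right) = - 8 X c - 8 c \left(6 - c\right)$)
$Y{\left(-39,142 \right)} - 41402 = 8 \cdot 142 \left(-6 + 142 - -39\right) - 41402 = 8 \cdot 142 \left(-6 + 142 + 39\right) - 41402 = 8 \cdot 142 \cdot 175 - 41402 = 198800 - 41402 = 157398$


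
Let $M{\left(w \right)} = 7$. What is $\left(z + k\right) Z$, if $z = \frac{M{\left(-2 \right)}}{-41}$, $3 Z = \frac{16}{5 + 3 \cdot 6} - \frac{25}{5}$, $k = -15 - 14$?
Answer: $\frac{1716}{41} \approx 41.854$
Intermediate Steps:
$k = -29$
$Z = - \frac{33}{23}$ ($Z = \frac{\frac{16}{5 + 3 \cdot 6} - \frac{25}{5}}{3} = \frac{\frac{16}{5 + 18} - 5}{3} = \frac{\frac{16}{23} - 5}{3} = \frac{1}{3} \left(- \frac{99}{23}\right) = - \frac{33}{23} \approx -1.4348$)
$z = - \frac{7}{41}$ ($z = \frac{7}{-41} = 7 \left(- \frac{1}{41}\right) = - \frac{7}{41} \approx -0.17073$)
$\left(z + k\right) Z = \left(- \frac{7}{41} - 29\right) \left(- \frac{33}{23}\right) = \left(- \frac{1196}{41}\right) \left(- \frac{33}{23}\right) = \frac{1716}{41}$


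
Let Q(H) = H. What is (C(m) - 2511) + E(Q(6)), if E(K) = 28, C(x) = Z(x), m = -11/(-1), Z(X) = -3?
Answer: -2486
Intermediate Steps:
m = 11 (m = -11*(-1) = 11)
C(x) = -3
(C(m) - 2511) + E(Q(6)) = (-3 - 2511) + 28 = -2514 + 28 = -2486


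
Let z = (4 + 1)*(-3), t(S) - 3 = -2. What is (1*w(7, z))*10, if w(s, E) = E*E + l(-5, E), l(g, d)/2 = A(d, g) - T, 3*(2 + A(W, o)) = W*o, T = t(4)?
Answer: 2690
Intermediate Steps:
t(S) = 1 (t(S) = 3 - 2 = 1)
T = 1
A(W, o) = -2 + W*o/3 (A(W, o) = -2 + (W*o)/3 = -2 + W*o/3)
z = -15 (z = 5*(-3) = -15)
l(g, d) = -6 + 2*d*g/3 (l(g, d) = 2*((-2 + d*g/3) - 1*1) = 2*((-2 + d*g/3) - 1) = 2*(-3 + d*g/3) = -6 + 2*d*g/3)
w(s, E) = -6 + E² - 10*E/3 (w(s, E) = E*E + (-6 + (⅔)*E*(-5)) = E² + (-6 - 10*E/3) = -6 + E² - 10*E/3)
(1*w(7, z))*10 = (1*(-6 + (-15)² - 10/3*(-15)))*10 = (1*(-6 + 225 + 50))*10 = (1*269)*10 = 269*10 = 2690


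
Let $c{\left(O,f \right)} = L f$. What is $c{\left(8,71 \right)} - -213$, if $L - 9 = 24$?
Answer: $2556$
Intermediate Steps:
$L = 33$ ($L = 9 + 24 = 33$)
$c{\left(O,f \right)} = 33 f$
$c{\left(8,71 \right)} - -213 = 33 \cdot 71 - -213 = 2343 + 213 = 2556$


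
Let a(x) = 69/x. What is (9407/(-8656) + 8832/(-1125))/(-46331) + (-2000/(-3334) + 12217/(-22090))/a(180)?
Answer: 1558331162998900141/12737357585094594000 ≈ 0.12234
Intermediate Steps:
(9407/(-8656) + 8832/(-1125))/(-46331) + (-2000/(-3334) + 12217/(-22090))/a(180) = (9407/(-8656) + 8832/(-1125))/(-46331) + (-2000/(-3334) + 12217/(-22090))/((69/180)) = (9407*(-1/8656) + 8832*(-1/1125))*(-1/46331) + (-2000*(-1/3334) + 12217*(-1/22090))/((69*(1/180))) = (-9407/8656 - 2944/375)*(-1/46331) + (1000/1667 - 12217/22090)/(23/60) = -29010889/3246000*(-1/46331) + (1724261/36824030)*(60/23) = 29010889/150390426000 + 10345566/84695269 = 1558331162998900141/12737357585094594000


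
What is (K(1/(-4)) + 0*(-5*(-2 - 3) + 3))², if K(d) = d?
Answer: 1/16 ≈ 0.062500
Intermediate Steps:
(K(1/(-4)) + 0*(-5*(-2 - 3) + 3))² = (1/(-4) + 0*(-5*(-2 - 3) + 3))² = (-¼ + 0*(-5*(-5) + 3))² = (-¼ + 0*(25 + 3))² = (-¼ + 0*28)² = (-¼ + 0)² = (-¼)² = 1/16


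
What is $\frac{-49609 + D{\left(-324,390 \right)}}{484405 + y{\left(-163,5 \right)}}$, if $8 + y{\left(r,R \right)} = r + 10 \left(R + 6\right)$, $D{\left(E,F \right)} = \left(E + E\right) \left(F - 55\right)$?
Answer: $- \frac{266689}{484344} \approx -0.55062$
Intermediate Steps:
$D{\left(E,F \right)} = 2 E \left(-55 + F\right)$
$y{\left(r,R \right)} = 52 + r + 10 R$ ($y{\left(r,R \right)} = -8 + \left(r + 10 \left(R + 6\right)\right) = -8 + \left(r + 10 \left(6 + R\right)\right) = -8 + \left(r + \left(60 + 10 R\right)\right) = -8 + \left(60 + r + 10 R\right) = 52 + r + 10 R$)
$\frac{-49609 + D{\left(-324,390 \right)}}{484405 + y{\left(-163,5 \right)}} = \frac{-49609 + 2 \left(-324\right) \left(-55 + 390\right)}{484405 + \left(52 - 163 + 10 \cdot 5\right)} = \frac{-49609 + 2 \left(-324\right) 335}{484405 + \left(52 - 163 + 50\right)} = \frac{-49609 - 217080}{484405 - 61} = - \frac{266689}{484344}$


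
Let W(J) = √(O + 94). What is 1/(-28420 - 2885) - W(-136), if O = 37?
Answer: -1/31305 - √131 ≈ -11.446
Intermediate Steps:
W(J) = √131 (W(J) = √(37 + 94) = √131)
1/(-28420 - 2885) - W(-136) = 1/(-28420 - 2885) - √131 = 1/(-31305) - √131 = -1/31305 - √131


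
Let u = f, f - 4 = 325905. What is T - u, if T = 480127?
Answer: 154218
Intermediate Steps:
f = 325909 (f = 4 + 325905 = 325909)
u = 325909
T - u = 480127 - 1*325909 = 480127 - 325909 = 154218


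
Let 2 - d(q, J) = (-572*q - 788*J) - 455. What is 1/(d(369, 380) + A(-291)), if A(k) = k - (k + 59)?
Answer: 1/510906 ≈ 1.9573e-6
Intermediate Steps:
d(q, J) = 457 + 572*q + 788*J (d(q, J) = 2 - ((-572*q - 788*J) - 455) = 2 - ((-788*J - 572*q) - 455) = 2 - (-455 - 788*J - 572*q) = 2 + (455 + 572*q + 788*J) = 457 + 572*q + 788*J)
A(k) = -59 (A(k) = k - (59 + k) = k + (-59 - k) = -59)
1/(d(369, 380) + A(-291)) = 1/((457 + 572*369 + 788*380) - 59) = 1/((457 + 211068 + 299440) - 59) = 1/(510965 - 59) = 1/510906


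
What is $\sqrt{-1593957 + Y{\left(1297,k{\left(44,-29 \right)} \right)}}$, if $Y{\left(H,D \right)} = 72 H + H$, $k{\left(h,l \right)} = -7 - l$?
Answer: $2 i \sqrt{374819} \approx 1224.4 i$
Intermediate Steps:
$Y{\left(H,D \right)} = 73 H$
$\sqrt{-1593957 + Y{\left(1297,k{\left(44,-29 \right)} \right)}} = \sqrt{-1593957 + 73 \cdot 1297} = \sqrt{-1593957 + 94681} = \sqrt{-1499276} = 2 i \sqrt{374819}$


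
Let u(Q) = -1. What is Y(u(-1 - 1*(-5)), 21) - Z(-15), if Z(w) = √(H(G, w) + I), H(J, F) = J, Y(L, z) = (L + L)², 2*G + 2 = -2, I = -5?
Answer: 4 - I*√7 ≈ 4.0 - 2.6458*I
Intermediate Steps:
G = -2 (G = -1 + (½)*(-2) = -1 - 1 = -2)
Y(L, z) = 4*L² (Y(L, z) = (2*L)² = 4*L²)
Z(w) = I*√7 (Z(w) = √(-2 - 5) = √(-7) = I*√7)
Y(u(-1 - 1*(-5)), 21) - Z(-15) = 4*(-1)² - I*√7 = 4*1 - I*√7 = 4 - I*√7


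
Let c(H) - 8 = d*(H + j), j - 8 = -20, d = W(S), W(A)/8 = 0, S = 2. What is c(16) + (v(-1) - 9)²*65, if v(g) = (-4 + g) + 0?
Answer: 12748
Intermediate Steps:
W(A) = 0 (W(A) = 8*0 = 0)
d = 0
j = -12 (j = 8 - 20 = -12)
v(g) = -4 + g
c(H) = 8 (c(H) = 8 + 0*(H - 12) = 8 + 0*(-12 + H) = 8 + 0 = 8)
c(16) + (v(-1) - 9)²*65 = 8 + ((-4 - 1) - 9)²*65 = 8 + (-5 - 9)²*65 = 8 + (-14)²*65 = 8 + 196*65 = 8 + 12740 = 12748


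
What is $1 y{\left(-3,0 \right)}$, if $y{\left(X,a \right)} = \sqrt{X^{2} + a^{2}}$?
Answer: $3$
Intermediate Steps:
$1 y{\left(-3,0 \right)} = 1 \sqrt{\left(-3\right)^{2} + 0^{2}} = 1 \sqrt{9 + 0} = 1 \sqrt{9} = 1 \cdot 3 = 3$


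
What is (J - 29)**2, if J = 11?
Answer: 324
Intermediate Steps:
(J - 29)**2 = (11 - 29)**2 = (-18)**2 = 324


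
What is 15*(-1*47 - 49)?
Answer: -1440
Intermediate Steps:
15*(-1*47 - 49) = 15*(-47 - 49) = 15*(-96) = -1440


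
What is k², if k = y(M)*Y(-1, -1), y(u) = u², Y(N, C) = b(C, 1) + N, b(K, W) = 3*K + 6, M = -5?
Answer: 2500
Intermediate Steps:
b(K, W) = 6 + 3*K
Y(N, C) = 6 + N + 3*C (Y(N, C) = (6 + 3*C) + N = 6 + N + 3*C)
k = 50 (k = (-5)²*(6 - 1 + 3*(-1)) = 25*(6 - 1 - 3) = 25*2 = 50)
k² = 50² = 2500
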